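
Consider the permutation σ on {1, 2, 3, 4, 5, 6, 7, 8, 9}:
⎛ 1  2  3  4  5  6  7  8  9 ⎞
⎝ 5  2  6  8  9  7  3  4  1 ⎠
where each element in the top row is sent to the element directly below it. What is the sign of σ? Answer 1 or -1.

In disjoint-cycle form the cycle lengths are 3, 3, 2, 1.
A cycle is odd iff its length is even; σ has 1 even-length cycle, so sgn(σ) = (−1)^1 and σ is odd.

-1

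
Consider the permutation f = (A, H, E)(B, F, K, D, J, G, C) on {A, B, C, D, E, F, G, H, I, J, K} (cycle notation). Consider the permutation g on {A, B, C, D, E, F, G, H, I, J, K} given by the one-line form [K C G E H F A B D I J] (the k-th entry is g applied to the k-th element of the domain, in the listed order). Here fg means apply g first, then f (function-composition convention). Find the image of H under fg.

(fg)(H) = f(g(H)). g(H) = B, then f(B) = F. So (fg)(H) = F.

F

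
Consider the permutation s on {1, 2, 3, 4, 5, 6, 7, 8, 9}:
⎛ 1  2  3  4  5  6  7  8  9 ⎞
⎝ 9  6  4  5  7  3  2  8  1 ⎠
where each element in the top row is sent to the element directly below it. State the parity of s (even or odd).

In disjoint-cycle form the cycle lengths are 6, 2, 1.
A cycle is odd iff its length is even; s has 2 even-length cycles, so sgn(s) = (−1)^2 and s is even.

even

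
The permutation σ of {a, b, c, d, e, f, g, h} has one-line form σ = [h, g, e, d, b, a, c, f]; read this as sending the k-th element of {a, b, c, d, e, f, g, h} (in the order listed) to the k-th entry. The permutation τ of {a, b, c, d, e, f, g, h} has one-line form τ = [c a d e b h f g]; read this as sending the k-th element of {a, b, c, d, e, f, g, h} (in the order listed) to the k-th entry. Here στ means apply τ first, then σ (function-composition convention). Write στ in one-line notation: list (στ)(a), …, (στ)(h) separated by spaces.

For each element, apply τ then σ: a → c → e; b → a → h; c → d → d; d → e → b; e → b → g; f → h → f; g → f → a; h → g → c.
Collecting the images, στ = [e h d b g f a c].

e h d b g f a c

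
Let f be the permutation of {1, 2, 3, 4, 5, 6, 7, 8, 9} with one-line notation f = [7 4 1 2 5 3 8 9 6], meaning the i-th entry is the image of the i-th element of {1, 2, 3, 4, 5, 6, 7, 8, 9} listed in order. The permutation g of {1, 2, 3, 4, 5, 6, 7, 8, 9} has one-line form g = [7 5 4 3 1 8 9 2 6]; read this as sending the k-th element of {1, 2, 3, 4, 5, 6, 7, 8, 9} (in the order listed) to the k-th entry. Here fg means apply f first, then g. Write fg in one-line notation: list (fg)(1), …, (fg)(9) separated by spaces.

(fg)(x) = g(f(x)). Computing each image: g(f(1)) = g(7) = 9, g(f(2)) = g(4) = 3, g(f(3)) = g(1) = 7, g(f(4)) = g(2) = 5, g(f(5)) = g(5) = 1, g(f(6)) = g(3) = 4, g(f(7)) = g(8) = 2, g(f(8)) = g(9) = 6, g(f(9)) = g(6) = 8.
Hence fg = [9 3 7 5 1 4 2 6 8].

9 3 7 5 1 4 2 6 8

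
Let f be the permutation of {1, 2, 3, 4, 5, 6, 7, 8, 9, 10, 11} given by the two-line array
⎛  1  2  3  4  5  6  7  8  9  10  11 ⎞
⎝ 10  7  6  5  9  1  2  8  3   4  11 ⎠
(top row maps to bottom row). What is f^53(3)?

Tracing 3 → 6 → … returns to 3 after 7 steps, so 3 lies in a 7-cycle (1, 10, 4, 5, 9, 3, 6).
Since the cycle has length 7, f^53 acts on it the same as f^4 (53 mod 7 = 4).
Stepping 4 places around the cycle: 3 → 6 → 1 → 10 → 4.

4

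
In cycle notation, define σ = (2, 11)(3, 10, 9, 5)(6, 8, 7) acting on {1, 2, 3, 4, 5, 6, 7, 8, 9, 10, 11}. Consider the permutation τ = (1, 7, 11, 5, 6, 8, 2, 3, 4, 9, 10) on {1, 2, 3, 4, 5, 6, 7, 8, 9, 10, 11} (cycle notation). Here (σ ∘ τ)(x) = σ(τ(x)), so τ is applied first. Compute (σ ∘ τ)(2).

10

τ(2) = 3, then σ(3) = 10; composing gives (σ ∘ τ)(2) = 10.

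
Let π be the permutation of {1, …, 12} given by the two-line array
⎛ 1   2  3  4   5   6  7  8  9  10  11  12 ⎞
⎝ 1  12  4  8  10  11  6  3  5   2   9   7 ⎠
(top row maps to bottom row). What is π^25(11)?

9

Tracing 11 → 9 → … returns to 11 after 8 steps, so 11 lies in an 8-cycle (2 12 7 6 11 9 5 10).
Powers repeat with period 8 on this cycle, and 25 mod 8 = 1, so π^25(11) = π^1(11).
Stepping 1 place around the cycle: 11 → 9.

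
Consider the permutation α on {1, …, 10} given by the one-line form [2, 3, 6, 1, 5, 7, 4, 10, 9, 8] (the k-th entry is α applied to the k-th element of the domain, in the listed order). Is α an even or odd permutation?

In disjoint-cycle form the cycle lengths are 6, 2, 1, 1.
A cycle is odd iff its length is even; α has 2 even-length cycles, so sgn(α) = (−1)^2 and α is even.

even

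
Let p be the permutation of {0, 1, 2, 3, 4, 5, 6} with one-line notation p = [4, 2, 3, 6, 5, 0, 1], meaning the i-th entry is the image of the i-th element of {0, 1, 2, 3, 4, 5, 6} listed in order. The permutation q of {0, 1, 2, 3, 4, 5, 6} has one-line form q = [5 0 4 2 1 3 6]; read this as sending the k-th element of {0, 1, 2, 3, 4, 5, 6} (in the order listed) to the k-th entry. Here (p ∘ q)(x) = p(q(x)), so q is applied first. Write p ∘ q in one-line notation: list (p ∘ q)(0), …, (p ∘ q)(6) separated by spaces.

For each element, apply q then p: 0 → 5 → 0; 1 → 0 → 4; 2 → 4 → 5; 3 → 2 → 3; 4 → 1 → 2; 5 → 3 → 6; 6 → 6 → 1.
Collecting the images, p ∘ q = [0 4 5 3 2 6 1].

0 4 5 3 2 6 1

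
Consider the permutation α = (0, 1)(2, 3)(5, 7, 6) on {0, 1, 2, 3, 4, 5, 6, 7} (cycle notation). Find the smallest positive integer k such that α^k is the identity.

The disjoint cycles have lengths 3, 2, 2, 1.
The order of α is the least common multiple of its cycle lengths: lcm(3, 2, 2) = 6.

6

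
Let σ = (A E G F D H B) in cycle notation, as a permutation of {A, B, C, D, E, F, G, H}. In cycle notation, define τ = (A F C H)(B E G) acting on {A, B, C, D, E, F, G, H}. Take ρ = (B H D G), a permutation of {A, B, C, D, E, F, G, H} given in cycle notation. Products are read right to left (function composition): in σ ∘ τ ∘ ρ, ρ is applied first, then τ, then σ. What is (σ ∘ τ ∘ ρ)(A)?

D

(σ ∘ τ ∘ ρ)(A) = σ(τ(ρ(A))). ρ(A) = A, then τ(A) = F, then σ(F) = D, so the result is D.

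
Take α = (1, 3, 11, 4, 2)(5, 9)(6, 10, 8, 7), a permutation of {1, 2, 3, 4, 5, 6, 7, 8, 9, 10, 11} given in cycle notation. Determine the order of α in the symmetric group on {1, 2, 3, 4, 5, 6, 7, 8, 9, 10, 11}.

20

The cycle type of α is (5, 4, 2).
The order is lcm(5, 4, 2) = 20.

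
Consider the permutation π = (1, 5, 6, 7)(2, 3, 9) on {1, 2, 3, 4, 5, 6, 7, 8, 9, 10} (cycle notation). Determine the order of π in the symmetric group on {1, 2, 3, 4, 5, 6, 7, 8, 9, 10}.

12

The cycle type of π is (4, 3, 1, 1, 1).
Since disjoint cycles commute, ord(π) = lcm(4, 3) = 12.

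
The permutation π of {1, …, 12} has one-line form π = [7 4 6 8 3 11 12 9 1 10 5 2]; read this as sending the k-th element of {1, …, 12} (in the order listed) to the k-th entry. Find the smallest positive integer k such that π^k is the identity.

28

Decomposing into disjoint cycles gives cycle lengths 7, 4, 1.
The order of π is the least common multiple of its cycle lengths: lcm(7, 4) = 28.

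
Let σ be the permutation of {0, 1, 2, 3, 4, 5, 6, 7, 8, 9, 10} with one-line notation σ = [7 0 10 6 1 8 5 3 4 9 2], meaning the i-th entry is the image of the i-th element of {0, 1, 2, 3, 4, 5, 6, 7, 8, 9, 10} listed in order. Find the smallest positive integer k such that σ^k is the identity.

8

Decomposing into disjoint cycles gives cycle lengths 8, 2, 1.
Since disjoint cycles commute, ord(σ) = lcm(8, 2) = 8.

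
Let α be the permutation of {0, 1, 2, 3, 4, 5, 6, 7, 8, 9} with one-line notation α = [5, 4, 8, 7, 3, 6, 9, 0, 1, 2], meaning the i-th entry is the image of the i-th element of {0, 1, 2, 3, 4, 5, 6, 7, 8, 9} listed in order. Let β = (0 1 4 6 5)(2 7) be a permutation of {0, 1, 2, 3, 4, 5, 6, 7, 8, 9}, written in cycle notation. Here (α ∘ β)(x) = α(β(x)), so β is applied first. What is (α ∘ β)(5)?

5

First apply β: β(5) = 0, then α(0) = 5. Thus (α ∘ β)(5) = 5.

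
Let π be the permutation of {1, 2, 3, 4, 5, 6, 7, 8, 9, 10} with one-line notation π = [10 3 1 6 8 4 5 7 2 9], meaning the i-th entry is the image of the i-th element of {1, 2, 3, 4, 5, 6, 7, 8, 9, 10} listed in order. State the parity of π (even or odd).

In disjoint-cycle form the cycle lengths are 5, 3, 2.
A cycle of length ℓ contributes ℓ−1 transpositions, so π is a product of 4 + 2 + 1 = 7 transpositions — odd.

odd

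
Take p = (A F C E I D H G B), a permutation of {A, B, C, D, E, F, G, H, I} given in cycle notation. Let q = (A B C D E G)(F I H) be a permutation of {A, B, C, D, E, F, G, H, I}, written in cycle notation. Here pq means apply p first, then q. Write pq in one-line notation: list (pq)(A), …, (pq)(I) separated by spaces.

I B G F H D C A E

Chase each element through p then q: A → F → I; B → A → B; C → E → G; D → H → F; E → I → H; F → C → D; G → B → C; H → G → A; I → D → E.
Collecting the images, pq = [I B G F H D C A E].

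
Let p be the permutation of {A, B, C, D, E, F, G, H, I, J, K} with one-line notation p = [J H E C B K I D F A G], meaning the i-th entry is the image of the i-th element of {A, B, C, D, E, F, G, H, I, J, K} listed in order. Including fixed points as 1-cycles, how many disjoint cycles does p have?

3

The cycle decomposition is (A J)(B H D C E)(F K G I), which has 3 cycles (counting 1-cycles).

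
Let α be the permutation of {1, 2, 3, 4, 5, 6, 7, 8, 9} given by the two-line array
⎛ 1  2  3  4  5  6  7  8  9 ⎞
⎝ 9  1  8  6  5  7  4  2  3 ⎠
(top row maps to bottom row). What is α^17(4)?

7

Tracing 4 → 6 → … returns to 4 after 3 steps, so 4 lies in a 3-cycle (4, 6, 7).
Powers repeat with period 3 on this cycle, and 17 mod 3 = 2, so α^17(4) = α^2(4).
Stepping 2 places around the cycle: 4 → 6 → 7.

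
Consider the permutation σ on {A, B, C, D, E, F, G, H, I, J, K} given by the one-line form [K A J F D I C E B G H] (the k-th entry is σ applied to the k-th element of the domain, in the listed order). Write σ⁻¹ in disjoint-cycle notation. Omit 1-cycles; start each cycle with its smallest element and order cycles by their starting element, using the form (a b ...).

First write σ in disjoint cycles: (A K H E D F I B)(C J G).
The inverse reverses every cycle; in canonical form, σ⁻¹ = (A B I F D E H K)(C G J).

(A B I F D E H K)(C G J)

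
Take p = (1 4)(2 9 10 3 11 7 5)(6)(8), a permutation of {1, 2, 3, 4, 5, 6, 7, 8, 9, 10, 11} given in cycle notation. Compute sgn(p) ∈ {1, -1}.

-1

The cycle lengths are 7, 2, 1, 1.
A cycle is odd iff its length is even; p has 1 even-length cycle, so sgn(p) = (−1)^1 and p is odd.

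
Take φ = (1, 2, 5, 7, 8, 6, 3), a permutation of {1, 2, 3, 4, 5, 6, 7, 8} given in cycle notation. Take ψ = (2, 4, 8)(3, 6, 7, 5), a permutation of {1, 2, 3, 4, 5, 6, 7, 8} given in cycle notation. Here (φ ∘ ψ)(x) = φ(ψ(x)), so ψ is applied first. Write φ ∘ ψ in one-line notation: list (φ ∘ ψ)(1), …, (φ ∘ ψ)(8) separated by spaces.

(φ ∘ ψ)(x) = φ(ψ(x)). Computing each image: φ(ψ(1)) = φ(1) = 2, φ(ψ(2)) = φ(4) = 4, φ(ψ(3)) = φ(6) = 3, φ(ψ(4)) = φ(8) = 6, φ(ψ(5)) = φ(3) = 1, φ(ψ(6)) = φ(7) = 8, φ(ψ(7)) = φ(5) = 7, φ(ψ(8)) = φ(2) = 5.
Hence φ ∘ ψ = [2 4 3 6 1 8 7 5].

2 4 3 6 1 8 7 5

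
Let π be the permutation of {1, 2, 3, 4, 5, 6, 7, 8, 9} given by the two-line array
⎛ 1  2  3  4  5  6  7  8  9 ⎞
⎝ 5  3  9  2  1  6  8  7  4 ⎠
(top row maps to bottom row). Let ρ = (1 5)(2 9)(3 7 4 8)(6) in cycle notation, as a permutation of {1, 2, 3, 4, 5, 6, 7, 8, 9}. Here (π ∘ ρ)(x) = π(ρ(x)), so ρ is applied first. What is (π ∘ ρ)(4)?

7

First apply ρ: ρ(4) = 8, then π(8) = 7. Thus (π ∘ ρ)(4) = 7.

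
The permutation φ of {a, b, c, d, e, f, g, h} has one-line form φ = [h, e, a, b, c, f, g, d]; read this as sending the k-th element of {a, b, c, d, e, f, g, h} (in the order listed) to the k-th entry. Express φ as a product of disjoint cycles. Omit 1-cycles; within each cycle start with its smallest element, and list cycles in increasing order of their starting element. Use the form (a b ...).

(a h d b e c)

From a: a → h → d → b → e → c → a, closing the cycle (a h d b e c).
Continuing from each remaining unvisited element yields (a h d b e c).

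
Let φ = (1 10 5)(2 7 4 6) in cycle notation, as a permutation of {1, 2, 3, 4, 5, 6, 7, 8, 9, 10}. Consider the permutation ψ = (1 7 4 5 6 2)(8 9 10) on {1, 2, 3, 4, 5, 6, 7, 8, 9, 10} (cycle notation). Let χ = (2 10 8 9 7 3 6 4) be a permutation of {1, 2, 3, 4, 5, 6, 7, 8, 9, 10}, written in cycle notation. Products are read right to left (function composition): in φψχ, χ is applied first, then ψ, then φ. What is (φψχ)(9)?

Apply the permutations in order: χ(9) = 7, then ψ(7) = 4, then φ(4) = 6. So (φψχ)(9) = 6.

6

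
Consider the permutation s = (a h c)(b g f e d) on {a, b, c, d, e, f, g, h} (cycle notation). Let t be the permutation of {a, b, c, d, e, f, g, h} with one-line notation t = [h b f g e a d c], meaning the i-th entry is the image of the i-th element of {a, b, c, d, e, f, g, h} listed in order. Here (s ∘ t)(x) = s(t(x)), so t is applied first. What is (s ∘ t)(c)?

e

(s ∘ t)(c) = s(t(c)). t(c) = f, then s(f) = e. So (s ∘ t)(c) = e.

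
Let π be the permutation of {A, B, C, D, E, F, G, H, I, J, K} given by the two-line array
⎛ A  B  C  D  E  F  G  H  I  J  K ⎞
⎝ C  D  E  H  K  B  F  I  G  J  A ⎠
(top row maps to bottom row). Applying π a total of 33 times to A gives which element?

C

Tracing A → C → … returns to A after 4 steps, so A lies in a 4-cycle (A, C, E, K).
On a 4-cycle, π^4 is the identity, so π^33 = π^1 there (33 ≡ 1 mod 4).
Advancing 1 step from A: A → C.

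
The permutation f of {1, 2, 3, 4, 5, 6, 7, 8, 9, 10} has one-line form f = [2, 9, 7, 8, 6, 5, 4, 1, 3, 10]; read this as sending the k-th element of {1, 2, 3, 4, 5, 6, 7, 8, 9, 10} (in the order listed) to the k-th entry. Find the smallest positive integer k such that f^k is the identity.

Decomposing into disjoint cycles gives cycle lengths 7, 2, 1.
The order of f is the least common multiple of its cycle lengths: lcm(7, 2) = 14.

14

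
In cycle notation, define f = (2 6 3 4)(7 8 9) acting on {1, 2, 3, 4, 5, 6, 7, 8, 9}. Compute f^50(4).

4 lies in the 4-cycle (2 6 3 4).
On a 4-cycle, f^4 is the identity, so f^50 = f^2 there (50 ≡ 2 mod 4).
Stepping 2 places around the cycle: 4 → 2 → 6.

6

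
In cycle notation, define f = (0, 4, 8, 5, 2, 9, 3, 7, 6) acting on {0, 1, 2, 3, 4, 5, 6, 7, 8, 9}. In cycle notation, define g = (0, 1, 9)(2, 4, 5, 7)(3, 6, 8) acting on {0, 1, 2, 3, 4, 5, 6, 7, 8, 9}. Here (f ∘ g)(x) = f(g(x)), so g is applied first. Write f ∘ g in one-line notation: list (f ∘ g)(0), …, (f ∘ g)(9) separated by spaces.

Chase each element through g then f: 0 → 1 → 1; 1 → 9 → 3; 2 → 4 → 8; 3 → 6 → 0; 4 → 5 → 2; 5 → 7 → 6; 6 → 8 → 5; 7 → 2 → 9; 8 → 3 → 7; 9 → 0 → 4.
Collecting the images, f ∘ g = [1 3 8 0 2 6 5 9 7 4].

1 3 8 0 2 6 5 9 7 4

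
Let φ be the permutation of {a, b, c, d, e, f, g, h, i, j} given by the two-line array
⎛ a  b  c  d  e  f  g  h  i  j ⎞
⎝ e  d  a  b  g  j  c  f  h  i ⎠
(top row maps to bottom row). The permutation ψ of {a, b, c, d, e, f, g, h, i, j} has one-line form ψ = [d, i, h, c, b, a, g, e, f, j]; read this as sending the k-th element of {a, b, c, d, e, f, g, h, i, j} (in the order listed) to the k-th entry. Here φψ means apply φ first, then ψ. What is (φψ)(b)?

c

First apply φ: φ(b) = d, then ψ(d) = c. Thus (φψ)(b) = c.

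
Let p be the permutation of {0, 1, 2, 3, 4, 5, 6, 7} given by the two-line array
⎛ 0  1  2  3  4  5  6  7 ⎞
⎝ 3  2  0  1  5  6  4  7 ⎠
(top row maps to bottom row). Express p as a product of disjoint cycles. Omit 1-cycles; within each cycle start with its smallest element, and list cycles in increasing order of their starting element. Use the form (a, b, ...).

Iterating p from 0 gives 0 → 3 → 1 → 2 → 0; that is the 4-cycle (0, 3, 1, 2).
Continuing from each remaining unvisited element yields (0, 3, 1, 2)(4, 5, 6).

(0, 3, 1, 2)(4, 5, 6)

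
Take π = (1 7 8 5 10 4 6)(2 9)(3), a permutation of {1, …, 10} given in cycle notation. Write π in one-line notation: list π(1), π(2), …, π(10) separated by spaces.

Image by image: 1→7, 2→9, 3→3, 4→6, 5→10, 6→1, 7→8, 8→5, 9→2, 10→4.
So the one-line form is 7 9 3 6 10 1 8 5 2 4.

7 9 3 6 10 1 8 5 2 4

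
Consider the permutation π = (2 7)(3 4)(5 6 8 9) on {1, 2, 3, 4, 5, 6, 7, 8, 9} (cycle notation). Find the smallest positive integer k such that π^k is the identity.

The disjoint cycles have lengths 4, 2, 2, 1.
Since disjoint cycles commute, ord(π) = lcm(4, 2, 2) = 4.

4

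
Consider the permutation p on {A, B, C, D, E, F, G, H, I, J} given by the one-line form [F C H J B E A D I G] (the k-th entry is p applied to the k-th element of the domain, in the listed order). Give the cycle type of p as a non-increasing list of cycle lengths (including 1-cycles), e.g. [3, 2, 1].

[9, 1]

The disjoint cycles are (A, F, E, B, C, H, D, J, G)(I), with lengths 9, 1 in non-increasing order.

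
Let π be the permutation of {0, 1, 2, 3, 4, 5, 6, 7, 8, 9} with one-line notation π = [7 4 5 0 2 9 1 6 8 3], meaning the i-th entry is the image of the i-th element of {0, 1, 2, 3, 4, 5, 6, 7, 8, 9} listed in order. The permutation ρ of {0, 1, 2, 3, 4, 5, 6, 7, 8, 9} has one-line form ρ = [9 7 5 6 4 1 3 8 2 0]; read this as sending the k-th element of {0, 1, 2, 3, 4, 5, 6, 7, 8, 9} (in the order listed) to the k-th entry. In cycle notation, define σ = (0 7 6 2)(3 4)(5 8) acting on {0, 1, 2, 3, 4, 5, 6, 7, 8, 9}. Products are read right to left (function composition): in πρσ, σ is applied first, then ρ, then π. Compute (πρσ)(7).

0

(πρσ)(7) = π(ρ(σ(7))). σ(7) = 6, then ρ(6) = 3, then π(3) = 0, so the result is 0.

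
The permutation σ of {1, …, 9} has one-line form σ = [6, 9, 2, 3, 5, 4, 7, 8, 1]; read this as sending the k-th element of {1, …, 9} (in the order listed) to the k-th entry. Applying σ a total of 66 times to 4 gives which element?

4

Tracing 4 → 3 → … returns to 4 after 6 steps, so 4 lies in a 6-cycle (1, 6, 4, 3, 2, 9).
Since the cycle has length 6, σ^66 acts on it the same as σ^0 (66 mod 6 = 0).
So σ^66(4) = 4.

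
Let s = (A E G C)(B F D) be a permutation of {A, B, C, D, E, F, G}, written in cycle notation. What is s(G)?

In the cycle (A E G C), G is followed by C, so s(G) = C.

C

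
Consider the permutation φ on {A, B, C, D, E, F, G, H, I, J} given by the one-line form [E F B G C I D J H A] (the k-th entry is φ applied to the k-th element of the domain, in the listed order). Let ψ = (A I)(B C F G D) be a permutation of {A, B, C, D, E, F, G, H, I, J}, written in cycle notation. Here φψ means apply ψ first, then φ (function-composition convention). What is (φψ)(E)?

ψ(E) = E, then φ(E) = C; composing gives (φψ)(E) = C.

C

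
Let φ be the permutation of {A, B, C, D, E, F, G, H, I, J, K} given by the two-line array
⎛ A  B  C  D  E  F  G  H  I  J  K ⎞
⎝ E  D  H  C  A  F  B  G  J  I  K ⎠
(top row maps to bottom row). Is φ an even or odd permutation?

In disjoint-cycle form the cycle lengths are 5, 2, 2, 1, 1.
A cycle is odd iff its length is even; φ has 2 even-length cycles, so sgn(φ) = (−1)^2 and φ is even.

even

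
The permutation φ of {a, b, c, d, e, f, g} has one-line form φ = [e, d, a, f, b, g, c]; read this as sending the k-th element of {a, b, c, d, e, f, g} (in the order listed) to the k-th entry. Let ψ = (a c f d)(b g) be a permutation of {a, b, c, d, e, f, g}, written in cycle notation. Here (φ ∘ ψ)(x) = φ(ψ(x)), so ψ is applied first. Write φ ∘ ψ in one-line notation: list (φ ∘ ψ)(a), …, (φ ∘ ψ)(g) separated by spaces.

a c g e b f d

For each element, apply ψ then φ: a → c → a; b → g → c; c → f → g; d → a → e; e → e → b; f → d → f; g → b → d.
Collecting the images, φ ∘ ψ = [a c g e b f d].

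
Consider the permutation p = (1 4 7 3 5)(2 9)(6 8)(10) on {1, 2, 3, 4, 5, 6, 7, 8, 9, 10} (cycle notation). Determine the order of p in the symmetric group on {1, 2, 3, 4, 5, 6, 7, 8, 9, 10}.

10

The disjoint cycles have lengths 5, 2, 2, 1.
The order of p is the least common multiple of its cycle lengths: lcm(5, 2, 2) = 10.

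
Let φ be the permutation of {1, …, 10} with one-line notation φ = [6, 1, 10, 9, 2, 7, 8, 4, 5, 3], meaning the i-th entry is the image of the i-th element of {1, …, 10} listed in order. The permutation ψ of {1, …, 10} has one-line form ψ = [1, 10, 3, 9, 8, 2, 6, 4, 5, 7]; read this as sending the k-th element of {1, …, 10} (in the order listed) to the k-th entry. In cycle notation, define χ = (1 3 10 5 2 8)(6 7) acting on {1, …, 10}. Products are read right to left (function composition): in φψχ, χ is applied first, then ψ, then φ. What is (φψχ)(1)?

10

(φψχ)(1) = φ(ψ(χ(1))). χ(1) = 3, then ψ(3) = 3, then φ(3) = 10, so the result is 10.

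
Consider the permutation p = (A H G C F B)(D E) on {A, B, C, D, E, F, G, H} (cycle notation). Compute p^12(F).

F

F lies in the 6-cycle (A H G C F B).
Powers repeat with period 6 on this cycle, and 12 mod 6 = 0, so p^12(F) = p^0(F).
So p^12(F) = F.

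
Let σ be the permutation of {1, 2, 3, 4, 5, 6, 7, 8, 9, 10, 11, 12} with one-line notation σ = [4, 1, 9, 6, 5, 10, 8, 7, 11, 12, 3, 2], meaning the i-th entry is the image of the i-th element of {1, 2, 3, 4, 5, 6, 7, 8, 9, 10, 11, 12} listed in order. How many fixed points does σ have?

1

The fixed points (elements with σ(x) = x) are {5}, so there is 1.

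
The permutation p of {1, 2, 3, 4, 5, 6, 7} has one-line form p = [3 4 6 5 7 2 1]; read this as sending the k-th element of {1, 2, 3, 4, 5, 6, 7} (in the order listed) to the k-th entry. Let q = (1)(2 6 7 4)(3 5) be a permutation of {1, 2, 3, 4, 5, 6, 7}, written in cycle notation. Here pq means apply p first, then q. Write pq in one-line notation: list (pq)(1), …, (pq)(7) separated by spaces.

(pq)(x) = q(p(x)). Computing each image: q(p(1)) = q(3) = 5, q(p(2)) = q(4) = 2, q(p(3)) = q(6) = 7, q(p(4)) = q(5) = 3, q(p(5)) = q(7) = 4, q(p(6)) = q(2) = 6, q(p(7)) = q(1) = 1.
Hence pq = [5 2 7 3 4 6 1].

5 2 7 3 4 6 1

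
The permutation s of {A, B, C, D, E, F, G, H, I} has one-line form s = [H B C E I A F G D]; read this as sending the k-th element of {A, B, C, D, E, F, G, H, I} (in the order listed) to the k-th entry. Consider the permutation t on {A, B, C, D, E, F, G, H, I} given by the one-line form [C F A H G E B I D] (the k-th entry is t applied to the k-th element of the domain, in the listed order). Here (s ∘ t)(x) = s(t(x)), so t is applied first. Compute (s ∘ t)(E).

(s ∘ t)(E) = s(t(E)). t(E) = G, then s(G) = F. So (s ∘ t)(E) = F.

F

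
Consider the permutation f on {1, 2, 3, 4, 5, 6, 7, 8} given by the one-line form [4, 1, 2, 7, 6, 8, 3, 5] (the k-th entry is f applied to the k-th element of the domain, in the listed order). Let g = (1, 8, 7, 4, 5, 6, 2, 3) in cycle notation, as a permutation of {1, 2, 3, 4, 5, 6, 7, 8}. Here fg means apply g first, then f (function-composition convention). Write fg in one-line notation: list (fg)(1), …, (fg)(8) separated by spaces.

For each element, apply g then f: 1 → 8 → 5; 2 → 3 → 2; 3 → 1 → 4; 4 → 5 → 6; 5 → 6 → 8; 6 → 2 → 1; 7 → 4 → 7; 8 → 7 → 3.
So fg in one-line form is 5 2 4 6 8 1 7 3.

5 2 4 6 8 1 7 3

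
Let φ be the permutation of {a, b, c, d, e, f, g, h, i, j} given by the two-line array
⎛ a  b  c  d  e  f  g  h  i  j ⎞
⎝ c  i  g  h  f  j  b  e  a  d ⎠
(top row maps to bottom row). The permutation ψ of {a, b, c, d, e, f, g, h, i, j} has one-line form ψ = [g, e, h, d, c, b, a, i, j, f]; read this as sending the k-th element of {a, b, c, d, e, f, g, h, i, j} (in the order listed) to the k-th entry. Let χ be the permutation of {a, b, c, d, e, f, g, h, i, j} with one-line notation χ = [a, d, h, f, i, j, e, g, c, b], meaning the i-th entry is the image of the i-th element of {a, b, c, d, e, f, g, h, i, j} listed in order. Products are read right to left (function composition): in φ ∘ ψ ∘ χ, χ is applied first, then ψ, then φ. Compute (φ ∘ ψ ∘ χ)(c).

(φ ∘ ψ ∘ χ)(c) = φ(ψ(χ(c))). χ(c) = h, then ψ(h) = i, then φ(i) = a, so the result is a.

a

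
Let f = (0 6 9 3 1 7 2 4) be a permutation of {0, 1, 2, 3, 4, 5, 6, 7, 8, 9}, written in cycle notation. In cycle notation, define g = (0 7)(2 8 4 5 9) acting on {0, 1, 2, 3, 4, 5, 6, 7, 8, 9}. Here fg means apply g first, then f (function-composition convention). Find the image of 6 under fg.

g(6) = 6, then f(6) = 9; composing gives (fg)(6) = 9.

9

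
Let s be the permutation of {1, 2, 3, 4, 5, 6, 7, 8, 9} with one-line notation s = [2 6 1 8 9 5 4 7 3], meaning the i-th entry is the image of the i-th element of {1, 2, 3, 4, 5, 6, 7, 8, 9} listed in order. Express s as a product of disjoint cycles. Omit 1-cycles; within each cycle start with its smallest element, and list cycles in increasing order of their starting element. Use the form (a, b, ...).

From 1: 1 → 2 → 6 → 5 → 9 → 3 → 1, closing the cycle (1, 2, 6, 5, 9, 3).
Continuing from each remaining unvisited element yields (1, 2, 6, 5, 9, 3)(4, 8, 7).

(1, 2, 6, 5, 9, 3)(4, 8, 7)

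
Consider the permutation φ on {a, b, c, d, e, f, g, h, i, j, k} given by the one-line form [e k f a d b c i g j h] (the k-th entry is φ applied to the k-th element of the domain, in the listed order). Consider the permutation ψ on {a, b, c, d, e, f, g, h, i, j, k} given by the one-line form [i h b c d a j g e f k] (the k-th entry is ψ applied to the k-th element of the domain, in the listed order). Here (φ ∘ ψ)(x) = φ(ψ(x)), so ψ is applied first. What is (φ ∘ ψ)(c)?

k

ψ(c) = b, then φ(b) = k; composing gives (φ ∘ ψ)(c) = k.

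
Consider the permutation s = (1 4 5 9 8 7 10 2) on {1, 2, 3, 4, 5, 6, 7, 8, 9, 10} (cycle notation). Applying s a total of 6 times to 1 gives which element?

1 lies in the 8-cycle (1 4 5 9 8 7 10 2).
Advancing 6 steps from 1: 1 → 4 → 5 → 9 → 8 → 7 → 10.

10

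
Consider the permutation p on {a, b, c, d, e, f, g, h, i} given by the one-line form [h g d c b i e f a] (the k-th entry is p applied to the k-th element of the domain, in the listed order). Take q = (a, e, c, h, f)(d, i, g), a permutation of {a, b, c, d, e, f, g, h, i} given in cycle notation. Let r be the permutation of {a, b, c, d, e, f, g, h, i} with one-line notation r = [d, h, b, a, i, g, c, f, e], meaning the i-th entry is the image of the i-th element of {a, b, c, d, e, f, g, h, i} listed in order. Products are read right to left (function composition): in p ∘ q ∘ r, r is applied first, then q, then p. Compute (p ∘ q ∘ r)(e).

Chase e: r(e) = i; q(i) = g; p(g) = e. Hence (p ∘ q ∘ r)(e) = e.

e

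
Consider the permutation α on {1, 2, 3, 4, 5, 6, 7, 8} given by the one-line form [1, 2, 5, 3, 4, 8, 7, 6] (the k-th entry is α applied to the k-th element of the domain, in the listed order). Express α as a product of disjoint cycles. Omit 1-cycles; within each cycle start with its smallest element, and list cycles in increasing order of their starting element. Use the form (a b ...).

(3 5 4)(6 8)

Iterating α from 3 gives 3 → 5 → 4 → 3; that is the 3-cycle (3 5 4).
Continuing from each remaining unvisited element yields (3 5 4)(6 8).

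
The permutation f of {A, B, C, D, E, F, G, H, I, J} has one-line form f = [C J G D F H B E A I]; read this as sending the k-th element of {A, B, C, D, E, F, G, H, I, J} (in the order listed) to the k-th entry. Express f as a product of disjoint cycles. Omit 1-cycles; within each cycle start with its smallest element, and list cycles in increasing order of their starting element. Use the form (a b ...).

(A C G B J I)(E F H)

Iterating f from A gives A → C → G → B → J → I → A; that is the 6-cycle (A C G B J I).
Repeating from the next unused element and collecting all non-trivial cycles gives (A C G B J I)(E F H).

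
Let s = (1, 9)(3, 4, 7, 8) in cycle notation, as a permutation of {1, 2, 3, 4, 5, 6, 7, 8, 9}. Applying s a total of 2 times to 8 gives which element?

4

8 lies in the 4-cycle (3, 4, 7, 8).
Advancing 2 steps from 8: 8 → 3 → 4.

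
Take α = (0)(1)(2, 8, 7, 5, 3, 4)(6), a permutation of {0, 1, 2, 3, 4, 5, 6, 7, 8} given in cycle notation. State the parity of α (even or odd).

odd

The cycle lengths are 6, 1, 1, 1.
A cycle of length ℓ contributes ℓ−1 transpositions, so α is a product of 5 transpositions — odd.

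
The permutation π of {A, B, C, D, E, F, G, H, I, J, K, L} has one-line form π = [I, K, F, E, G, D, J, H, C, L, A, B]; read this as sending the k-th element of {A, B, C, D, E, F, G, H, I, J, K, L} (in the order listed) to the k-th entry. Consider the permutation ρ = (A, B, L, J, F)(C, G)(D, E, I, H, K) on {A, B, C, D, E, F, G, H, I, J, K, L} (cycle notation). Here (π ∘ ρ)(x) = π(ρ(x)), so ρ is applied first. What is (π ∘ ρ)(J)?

D

ρ(J) = F, then π(F) = D; composing gives (π ∘ ρ)(J) = D.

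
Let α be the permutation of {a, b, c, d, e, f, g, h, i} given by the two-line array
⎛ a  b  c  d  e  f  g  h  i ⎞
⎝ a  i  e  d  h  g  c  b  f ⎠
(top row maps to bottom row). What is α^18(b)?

Tracing b → i → … returns to b after 7 steps, so b lies in a 7-cycle (b i f g c e h).
On a 7-cycle, α^7 is the identity, so α^18 = α^4 there (18 ≡ 4 mod 7).
Stepping 4 places around the cycle: b → i → f → g → c.

c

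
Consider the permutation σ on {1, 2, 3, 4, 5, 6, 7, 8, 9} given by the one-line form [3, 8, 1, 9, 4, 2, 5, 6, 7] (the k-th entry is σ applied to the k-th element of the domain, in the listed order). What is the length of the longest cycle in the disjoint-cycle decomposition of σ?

4

Decomposing into disjoint cycles gives (1, 3)(2, 8, 6)(4, 9, 7, 5); the longest has length 4.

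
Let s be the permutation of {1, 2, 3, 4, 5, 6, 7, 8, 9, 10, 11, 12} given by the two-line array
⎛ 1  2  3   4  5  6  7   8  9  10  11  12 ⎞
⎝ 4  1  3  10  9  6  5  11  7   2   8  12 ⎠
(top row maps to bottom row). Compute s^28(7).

Tracing 7 → 5 → … returns to 7 after 3 steps, so 7 lies in a 3-cycle (5 9 7).
Since the cycle has length 3, s^28 acts on it the same as s^1 (28 mod 3 = 1).
Advancing 1 step from 7: 7 → 5.

5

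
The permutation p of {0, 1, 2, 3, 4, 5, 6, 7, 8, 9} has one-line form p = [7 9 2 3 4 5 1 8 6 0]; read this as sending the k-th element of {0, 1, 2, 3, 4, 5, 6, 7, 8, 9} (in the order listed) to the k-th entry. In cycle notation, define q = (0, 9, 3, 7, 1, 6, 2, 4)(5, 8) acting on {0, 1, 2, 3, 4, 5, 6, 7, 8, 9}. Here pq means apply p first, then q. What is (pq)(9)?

First apply p: p(9) = 0, then q(0) = 9. Thus (pq)(9) = 9.

9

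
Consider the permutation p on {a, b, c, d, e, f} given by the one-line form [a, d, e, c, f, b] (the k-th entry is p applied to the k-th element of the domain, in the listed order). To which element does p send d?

c

d is element number 4 of the domain, and entry number 4 of the one-line form is c, so p(d) = c.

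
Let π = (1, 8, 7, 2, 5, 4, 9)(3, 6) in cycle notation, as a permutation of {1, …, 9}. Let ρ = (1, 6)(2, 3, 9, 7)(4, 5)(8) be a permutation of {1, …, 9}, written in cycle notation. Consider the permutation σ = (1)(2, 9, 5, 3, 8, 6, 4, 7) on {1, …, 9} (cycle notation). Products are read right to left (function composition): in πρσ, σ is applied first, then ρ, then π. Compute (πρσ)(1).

Chase 1: σ(1) = 1; ρ(1) = 6; π(6) = 3. Hence (πρσ)(1) = 3.

3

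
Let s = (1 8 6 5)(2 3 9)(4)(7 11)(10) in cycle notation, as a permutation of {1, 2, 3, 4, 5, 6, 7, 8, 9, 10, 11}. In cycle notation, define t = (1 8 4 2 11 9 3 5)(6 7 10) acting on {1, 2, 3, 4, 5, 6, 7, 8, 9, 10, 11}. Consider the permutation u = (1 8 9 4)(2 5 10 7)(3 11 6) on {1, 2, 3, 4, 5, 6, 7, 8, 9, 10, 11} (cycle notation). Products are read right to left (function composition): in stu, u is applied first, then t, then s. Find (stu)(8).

9

(stu)(8) = s(t(u(8))). u(8) = 9, then t(9) = 3, then s(3) = 9, so the result is 9.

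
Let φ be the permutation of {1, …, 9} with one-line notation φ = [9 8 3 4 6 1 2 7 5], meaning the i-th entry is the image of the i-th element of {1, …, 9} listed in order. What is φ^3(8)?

8

Tracing 8 → 7 → … returns to 8 after 3 steps, so 8 lies in a 3-cycle (2 8 7).
On a 3-cycle, φ^3 is the identity, so φ^3 = φ^0 there (3 ≡ 0 mod 3).
So φ^3(8) = 8.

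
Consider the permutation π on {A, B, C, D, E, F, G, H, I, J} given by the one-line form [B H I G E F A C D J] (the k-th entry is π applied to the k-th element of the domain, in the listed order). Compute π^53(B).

D

Tracing B → H → … returns to B after 7 steps, so B lies in a 7-cycle (A B H C I D G).
Powers repeat with period 7 on this cycle, and 53 mod 7 = 4, so π^53(B) = π^4(B).
Advancing 4 steps from B: B → H → C → I → D.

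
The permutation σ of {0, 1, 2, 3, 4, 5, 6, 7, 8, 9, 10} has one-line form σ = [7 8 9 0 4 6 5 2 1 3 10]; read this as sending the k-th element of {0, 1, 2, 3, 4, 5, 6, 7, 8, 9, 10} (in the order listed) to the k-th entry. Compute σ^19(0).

3

Tracing 0 → 7 → … returns to 0 after 5 steps, so 0 lies in a 5-cycle (0, 7, 2, 9, 3).
On a 5-cycle, σ^5 is the identity, so σ^19 = σ^4 there (19 ≡ 4 mod 5).
Stepping 4 places around the cycle: 0 → 7 → 2 → 9 → 3.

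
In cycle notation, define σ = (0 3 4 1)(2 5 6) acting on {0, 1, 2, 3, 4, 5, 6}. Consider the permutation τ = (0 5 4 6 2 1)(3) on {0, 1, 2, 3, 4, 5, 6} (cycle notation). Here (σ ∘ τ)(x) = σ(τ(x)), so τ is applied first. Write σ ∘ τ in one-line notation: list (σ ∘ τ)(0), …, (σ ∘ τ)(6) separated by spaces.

Chase each element through τ then σ: 0 → 5 → 6; 1 → 0 → 3; 2 → 1 → 0; 3 → 3 → 4; 4 → 6 → 2; 5 → 4 → 1; 6 → 2 → 5.
So σ ∘ τ in one-line form is 6 3 0 4 2 1 5.

6 3 0 4 2 1 5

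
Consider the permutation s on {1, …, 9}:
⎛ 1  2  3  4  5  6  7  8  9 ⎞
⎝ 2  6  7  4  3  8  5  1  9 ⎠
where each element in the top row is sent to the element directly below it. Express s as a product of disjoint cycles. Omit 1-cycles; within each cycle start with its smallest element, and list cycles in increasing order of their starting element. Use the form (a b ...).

From 1: 1 → 2 → 6 → 8 → 1, closing the cycle (1 2 6 8).
Continuing from each remaining unvisited element yields (1 2 6 8)(3 7 5).

(1 2 6 8)(3 7 5)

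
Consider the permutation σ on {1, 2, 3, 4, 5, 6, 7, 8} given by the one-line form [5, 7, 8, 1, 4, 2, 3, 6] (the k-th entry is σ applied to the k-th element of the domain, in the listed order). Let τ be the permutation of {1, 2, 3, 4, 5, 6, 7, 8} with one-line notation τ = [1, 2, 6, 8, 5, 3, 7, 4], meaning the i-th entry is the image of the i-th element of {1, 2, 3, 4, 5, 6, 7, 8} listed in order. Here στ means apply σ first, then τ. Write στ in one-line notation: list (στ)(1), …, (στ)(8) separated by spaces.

5 7 4 1 8 2 6 3

(στ)(x) = τ(σ(x)). Computing each image: τ(σ(1)) = τ(5) = 5, τ(σ(2)) = τ(7) = 7, τ(σ(3)) = τ(8) = 4, τ(σ(4)) = τ(1) = 1, τ(σ(5)) = τ(4) = 8, τ(σ(6)) = τ(2) = 2, τ(σ(7)) = τ(3) = 6, τ(σ(8)) = τ(6) = 3.
Hence στ = [5 7 4 1 8 2 6 3].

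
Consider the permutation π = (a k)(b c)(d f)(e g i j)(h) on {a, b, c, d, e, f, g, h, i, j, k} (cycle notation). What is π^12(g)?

g

g lies in the 4-cycle (e g i j).
Powers repeat with period 4 on this cycle, and 12 mod 4 = 0, so π^12(g) = π^0(g).
So π^12(g) = g.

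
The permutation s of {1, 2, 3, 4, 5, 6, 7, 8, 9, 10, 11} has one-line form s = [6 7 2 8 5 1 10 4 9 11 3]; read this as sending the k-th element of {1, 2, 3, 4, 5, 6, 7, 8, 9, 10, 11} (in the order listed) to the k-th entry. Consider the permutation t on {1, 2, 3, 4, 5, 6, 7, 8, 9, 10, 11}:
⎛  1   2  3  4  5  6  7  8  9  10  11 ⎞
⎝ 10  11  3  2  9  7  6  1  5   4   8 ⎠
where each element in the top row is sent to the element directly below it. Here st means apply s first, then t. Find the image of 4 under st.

1

First apply s: s(4) = 8, then t(8) = 1. Thus (st)(4) = 1.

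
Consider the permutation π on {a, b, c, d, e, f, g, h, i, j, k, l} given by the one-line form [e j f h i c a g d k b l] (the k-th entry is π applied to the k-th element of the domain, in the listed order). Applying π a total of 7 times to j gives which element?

k

Tracing j → k → … returns to j after 3 steps, so j lies in a 3-cycle (b, j, k).
Powers repeat with period 3 on this cycle, and 7 mod 3 = 1, so π^7(j) = π^1(j).
Advancing 1 step from j: j → k.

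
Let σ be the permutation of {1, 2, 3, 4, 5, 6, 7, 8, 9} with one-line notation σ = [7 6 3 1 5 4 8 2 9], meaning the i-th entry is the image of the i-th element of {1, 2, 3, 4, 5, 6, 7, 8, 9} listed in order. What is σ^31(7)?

Tracing 7 → 8 → … returns to 7 after 6 steps, so 7 lies in a 6-cycle (1 7 8 2 6 4).
Powers repeat with period 6 on this cycle, and 31 mod 6 = 1, so σ^31(7) = σ^1(7).
Stepping 1 place around the cycle: 7 → 8.

8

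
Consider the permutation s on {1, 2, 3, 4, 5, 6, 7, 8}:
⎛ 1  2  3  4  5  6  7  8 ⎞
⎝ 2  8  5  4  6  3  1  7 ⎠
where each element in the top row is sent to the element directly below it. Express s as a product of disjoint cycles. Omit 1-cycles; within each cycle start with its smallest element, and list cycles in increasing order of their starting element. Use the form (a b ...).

(1 2 8 7)(3 5 6)

From 1: 1 → 2 → 8 → 7 → 1, closing the cycle (1 2 8 7).
Repeating from the next unused element and collecting all non-trivial cycles gives (1 2 8 7)(3 5 6).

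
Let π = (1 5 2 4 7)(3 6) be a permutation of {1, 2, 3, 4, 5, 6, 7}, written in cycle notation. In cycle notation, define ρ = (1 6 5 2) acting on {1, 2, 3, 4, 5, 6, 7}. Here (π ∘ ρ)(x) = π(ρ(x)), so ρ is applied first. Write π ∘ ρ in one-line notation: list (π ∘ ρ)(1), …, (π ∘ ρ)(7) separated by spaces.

Chase each element through ρ then π: 1 → 6 → 3; 2 → 1 → 5; 3 → 3 → 6; 4 → 4 → 7; 5 → 2 → 4; 6 → 5 → 2; 7 → 7 → 1.
So π ∘ ρ in one-line form is 3 5 6 7 4 2 1.

3 5 6 7 4 2 1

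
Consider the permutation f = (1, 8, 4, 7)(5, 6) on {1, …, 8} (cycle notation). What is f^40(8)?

8 lies in the 4-cycle (1, 8, 4, 7).
Since the cycle has length 4, f^40 acts on it the same as f^0 (40 mod 4 = 0).
So f^40(8) = 8.

8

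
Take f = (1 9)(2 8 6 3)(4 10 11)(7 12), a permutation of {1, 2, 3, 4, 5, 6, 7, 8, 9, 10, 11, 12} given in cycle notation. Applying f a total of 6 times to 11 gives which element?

11

11 lies in the 3-cycle (4 10 11).
On a 3-cycle, f^3 is the identity, so f^6 = f^0 there (6 ≡ 0 mod 3).
So f^6(11) = 11.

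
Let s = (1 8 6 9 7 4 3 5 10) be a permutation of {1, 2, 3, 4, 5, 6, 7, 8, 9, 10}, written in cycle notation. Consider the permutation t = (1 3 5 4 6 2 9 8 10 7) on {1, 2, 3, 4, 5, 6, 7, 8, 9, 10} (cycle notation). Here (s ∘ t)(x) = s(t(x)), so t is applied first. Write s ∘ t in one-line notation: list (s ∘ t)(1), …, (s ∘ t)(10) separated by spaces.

(s ∘ t)(x) = s(t(x)). Computing each image: s(t(1)) = s(3) = 5, s(t(2)) = s(9) = 7, s(t(3)) = s(5) = 10, s(t(4)) = s(6) = 9, s(t(5)) = s(4) = 3, s(t(6)) = s(2) = 2, s(t(7)) = s(1) = 8, s(t(8)) = s(10) = 1, s(t(9)) = s(8) = 6, s(t(10)) = s(7) = 4.
Hence s ∘ t = [5 7 10 9 3 2 8 1 6 4].

5 7 10 9 3 2 8 1 6 4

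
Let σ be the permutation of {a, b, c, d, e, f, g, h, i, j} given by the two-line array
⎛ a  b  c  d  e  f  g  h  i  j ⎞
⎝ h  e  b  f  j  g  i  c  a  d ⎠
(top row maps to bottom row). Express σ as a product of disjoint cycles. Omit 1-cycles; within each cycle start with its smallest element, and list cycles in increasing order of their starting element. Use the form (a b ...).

(a h c b e j d f g i)

Start at a and follow images: a → h → c → b → e → j → d → f → g → i → a, giving the cycle (a h c b e j d f g i).
Repeating from the next unused element and collecting all non-trivial cycles gives (a h c b e j d f g i).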